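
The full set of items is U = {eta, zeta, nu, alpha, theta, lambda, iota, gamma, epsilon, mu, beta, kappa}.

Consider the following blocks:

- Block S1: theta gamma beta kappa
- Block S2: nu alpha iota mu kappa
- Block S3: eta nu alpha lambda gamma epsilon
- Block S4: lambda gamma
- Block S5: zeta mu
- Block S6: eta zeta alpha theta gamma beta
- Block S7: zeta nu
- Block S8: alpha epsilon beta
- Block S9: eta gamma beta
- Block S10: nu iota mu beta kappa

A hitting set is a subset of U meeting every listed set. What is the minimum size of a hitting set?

H = {zeta, alpha, gamma, kappa} meets every block (each contains at least one member of H), and |H| = 4.
No choice of 3 items meets every block, so 4 is the minimum.

4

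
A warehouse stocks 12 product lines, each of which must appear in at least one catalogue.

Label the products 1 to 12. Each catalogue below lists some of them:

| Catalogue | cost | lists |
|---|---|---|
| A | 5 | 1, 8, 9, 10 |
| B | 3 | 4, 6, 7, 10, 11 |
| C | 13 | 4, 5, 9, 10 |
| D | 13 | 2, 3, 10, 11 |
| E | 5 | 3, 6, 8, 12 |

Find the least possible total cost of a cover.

A, B, C, D, E together cover every product (A ∪ B ∪ C ∪ D ∪ E = {1, 2, 3, 4, 5, 6, 7, 8, 9, 10, 11, 12}); total cost 5 + 3 + 13 + 13 + 5 = 39.
No covering selection has total cost below 39.

39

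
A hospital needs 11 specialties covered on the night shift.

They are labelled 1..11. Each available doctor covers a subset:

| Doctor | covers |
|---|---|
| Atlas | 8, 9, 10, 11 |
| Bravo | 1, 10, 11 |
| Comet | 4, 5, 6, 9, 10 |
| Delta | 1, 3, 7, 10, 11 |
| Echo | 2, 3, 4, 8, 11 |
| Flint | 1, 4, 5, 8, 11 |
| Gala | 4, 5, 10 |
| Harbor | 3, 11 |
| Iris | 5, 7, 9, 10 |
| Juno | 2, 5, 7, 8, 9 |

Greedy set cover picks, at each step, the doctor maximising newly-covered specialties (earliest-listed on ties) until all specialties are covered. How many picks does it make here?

Greedy: pick Comet (covers 5 new) → pick Delta (covers 4 new) → pick Echo (covers 2 new). Total picks: 3.

3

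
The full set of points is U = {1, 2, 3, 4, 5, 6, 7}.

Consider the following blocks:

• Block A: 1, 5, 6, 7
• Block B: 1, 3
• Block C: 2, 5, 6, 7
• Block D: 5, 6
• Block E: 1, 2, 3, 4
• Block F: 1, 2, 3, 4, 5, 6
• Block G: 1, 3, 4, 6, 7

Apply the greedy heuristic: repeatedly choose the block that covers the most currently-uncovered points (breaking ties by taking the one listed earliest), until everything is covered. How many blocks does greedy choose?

Greedy: pick F (covers 6 new) → pick A (covers 1 new). Total picks: 2.

2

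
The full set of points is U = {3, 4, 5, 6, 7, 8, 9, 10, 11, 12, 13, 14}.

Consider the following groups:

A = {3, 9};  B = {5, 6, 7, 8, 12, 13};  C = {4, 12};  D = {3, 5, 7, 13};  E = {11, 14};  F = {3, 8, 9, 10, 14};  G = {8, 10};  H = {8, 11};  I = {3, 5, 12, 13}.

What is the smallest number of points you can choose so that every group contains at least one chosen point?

4

T = {3, 4, 8, 14} meets every group (each contains at least one member of T), and |T| = 4.
The groups A, C, E, G are pairwise disjoint, so any hitting set needs a separate point for each — at least 4. Hence 4 is optimal.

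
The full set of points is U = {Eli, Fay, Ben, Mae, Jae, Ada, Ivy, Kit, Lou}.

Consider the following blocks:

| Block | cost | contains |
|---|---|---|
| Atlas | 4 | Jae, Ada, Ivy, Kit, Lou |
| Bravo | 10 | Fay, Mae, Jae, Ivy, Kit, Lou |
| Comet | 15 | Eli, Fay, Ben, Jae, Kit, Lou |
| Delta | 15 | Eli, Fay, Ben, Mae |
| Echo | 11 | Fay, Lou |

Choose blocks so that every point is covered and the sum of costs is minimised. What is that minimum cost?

Atlas, Delta together cover every point (Atlas ∪ Delta = {Eli, Fay, Ben, Mae, Jae, Ada, Ivy, Kit, Lou}); total cost 4 + 15 = 19.
No covering selection has total cost below 19.

19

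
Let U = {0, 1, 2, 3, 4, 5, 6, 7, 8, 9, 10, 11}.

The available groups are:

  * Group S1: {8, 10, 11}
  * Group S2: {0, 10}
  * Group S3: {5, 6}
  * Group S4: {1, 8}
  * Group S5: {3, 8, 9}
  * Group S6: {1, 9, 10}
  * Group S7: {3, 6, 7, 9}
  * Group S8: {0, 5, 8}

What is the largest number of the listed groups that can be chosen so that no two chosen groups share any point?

S2, S4, S7 are pairwise disjoint (S2={0,10}; S4={1,8}; S7={3,6,7,9}).
Every remaining group overlaps one of these, and no 4 of the listed groups are pairwise disjoint, so 3 is the maximum.

3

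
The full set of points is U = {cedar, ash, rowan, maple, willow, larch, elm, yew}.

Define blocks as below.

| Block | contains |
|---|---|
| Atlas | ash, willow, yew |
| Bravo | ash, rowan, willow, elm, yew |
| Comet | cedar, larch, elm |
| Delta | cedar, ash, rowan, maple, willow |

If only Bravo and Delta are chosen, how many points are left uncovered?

1

Union of Bravo, Delta = {cedar, ash, rowan, maple, willow, elm, yew}.
Not covered: larch — 1 point.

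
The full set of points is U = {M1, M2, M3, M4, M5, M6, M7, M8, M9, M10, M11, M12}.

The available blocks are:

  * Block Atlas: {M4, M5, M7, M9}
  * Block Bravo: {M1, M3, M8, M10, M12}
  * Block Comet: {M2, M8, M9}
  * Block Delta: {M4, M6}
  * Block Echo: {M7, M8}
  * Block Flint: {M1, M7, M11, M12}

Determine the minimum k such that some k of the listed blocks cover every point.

Atlas, Bravo, Comet, Delta, and Flint cover everything between them: the union {M1, M2, M3, M4, M5, M6, M7, M8, M9, M10, M11, M12} is all of U.
No 4 of the 6 blocks cover everything (all 15 combinations miss at least one point), so 5 is optimal.

5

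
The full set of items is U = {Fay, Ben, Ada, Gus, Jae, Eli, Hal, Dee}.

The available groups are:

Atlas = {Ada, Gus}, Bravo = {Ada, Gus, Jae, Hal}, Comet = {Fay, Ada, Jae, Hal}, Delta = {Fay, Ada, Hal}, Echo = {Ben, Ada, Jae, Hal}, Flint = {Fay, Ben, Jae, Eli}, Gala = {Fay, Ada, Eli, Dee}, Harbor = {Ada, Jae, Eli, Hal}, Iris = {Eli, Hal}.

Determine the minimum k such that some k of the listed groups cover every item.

3

Bravo and Echo and Gala together: Bravo ∪ Echo ∪ Gala = {Fay, Ben, Ada, Gus, Jae, Eli, Hal, Dee} — every item is covered.
Only Gala contains Dee, so Gala is forced; the remaining 4 items need at least 2 more groups (each remaining group adds at most 3) — so at least 3 groups are needed, and 3 is optimal.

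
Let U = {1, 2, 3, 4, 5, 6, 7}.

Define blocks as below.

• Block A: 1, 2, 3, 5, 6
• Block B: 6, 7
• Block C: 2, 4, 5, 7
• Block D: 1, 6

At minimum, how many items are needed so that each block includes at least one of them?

H = {4, 6} meets every block (each contains at least one member of H), and |H| = 2.
The blocks C, D are pairwise disjoint, so any hitting set needs a separate item for each — at least 2. Hence 2 is optimal.

2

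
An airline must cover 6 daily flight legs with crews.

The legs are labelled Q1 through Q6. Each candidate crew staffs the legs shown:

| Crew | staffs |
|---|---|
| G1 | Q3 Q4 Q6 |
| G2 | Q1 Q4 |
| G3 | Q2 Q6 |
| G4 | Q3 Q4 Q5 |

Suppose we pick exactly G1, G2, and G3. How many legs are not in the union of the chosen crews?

1

Union of G1, G2, G3 = {Q1, Q2, Q3, Q4, Q6}.
Not covered: Q5 — 1 leg.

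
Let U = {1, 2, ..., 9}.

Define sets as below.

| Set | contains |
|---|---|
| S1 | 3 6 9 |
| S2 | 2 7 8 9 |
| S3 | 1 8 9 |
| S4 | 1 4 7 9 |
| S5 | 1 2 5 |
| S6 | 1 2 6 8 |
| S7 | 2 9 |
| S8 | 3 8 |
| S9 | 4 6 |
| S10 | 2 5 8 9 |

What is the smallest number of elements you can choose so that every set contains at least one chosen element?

Take H = {2, 4, 6, 8}. Each listed set contains at least one of these, so H is a hitting set of size 4.
No choice of 3 elements meets every set, so 4 is the minimum.

4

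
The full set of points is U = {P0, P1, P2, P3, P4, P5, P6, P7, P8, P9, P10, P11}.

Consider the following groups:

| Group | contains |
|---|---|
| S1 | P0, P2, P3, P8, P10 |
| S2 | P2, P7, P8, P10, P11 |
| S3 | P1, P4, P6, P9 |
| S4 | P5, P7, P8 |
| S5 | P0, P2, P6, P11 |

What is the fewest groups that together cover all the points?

S1, S3, S4, and S5 cover everything between them: the union {P0, P1, P2, P3, P4, P5, P6, P7, P8, P9, P10, P11} is all of U.
Only S4 contains P5, so S4 is forced; the remaining 9 points need at least 3 more groups (each remaining group adds at most 4) — so at least 4 groups are needed, and 4 is optimal.

4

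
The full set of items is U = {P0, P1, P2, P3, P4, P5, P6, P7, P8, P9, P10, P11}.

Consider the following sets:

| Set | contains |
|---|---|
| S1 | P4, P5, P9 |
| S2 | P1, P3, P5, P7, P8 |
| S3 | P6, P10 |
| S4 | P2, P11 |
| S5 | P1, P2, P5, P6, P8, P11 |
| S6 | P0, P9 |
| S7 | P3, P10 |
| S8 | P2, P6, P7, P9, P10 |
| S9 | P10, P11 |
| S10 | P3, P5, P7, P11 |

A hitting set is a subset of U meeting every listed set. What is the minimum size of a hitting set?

H = {P3, P6, P9, P11} meets every set (each contains at least one member of H), and |H| = 4.
The sets S2, S3, S4, S6 are pairwise disjoint, so any hitting set needs a separate item for each — at least 4. Hence 4 is optimal.

4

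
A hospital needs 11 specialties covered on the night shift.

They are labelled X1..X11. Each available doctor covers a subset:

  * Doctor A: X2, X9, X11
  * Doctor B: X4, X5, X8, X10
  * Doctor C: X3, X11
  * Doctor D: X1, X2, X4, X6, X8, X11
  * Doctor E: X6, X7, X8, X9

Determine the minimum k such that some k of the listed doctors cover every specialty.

Take {B, C, D, E}. Their union is {X1, X2, X3, X4, X5, X6, X7, X8, X9, X10, X11}, which is all 11 specialties.
Only D contains X1, so D is forced; the remaining 5 specialties need at least 3 more doctors (each remaining doctor adds at most 2) — so at least 4 doctors are needed, and 4 is optimal.

4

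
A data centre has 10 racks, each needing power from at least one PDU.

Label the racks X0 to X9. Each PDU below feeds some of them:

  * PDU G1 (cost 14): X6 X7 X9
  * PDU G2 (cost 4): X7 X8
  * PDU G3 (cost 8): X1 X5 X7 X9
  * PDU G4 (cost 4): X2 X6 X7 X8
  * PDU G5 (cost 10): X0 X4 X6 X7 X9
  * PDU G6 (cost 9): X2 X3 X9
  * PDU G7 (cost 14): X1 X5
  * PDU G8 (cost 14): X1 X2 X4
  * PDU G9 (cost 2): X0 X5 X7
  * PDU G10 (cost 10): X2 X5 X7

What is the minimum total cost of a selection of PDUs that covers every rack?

29

G4, G6, G8, G9 together cover every rack (G4 ∪ G6 ∪ G8 ∪ G9 = {X0, X1, X2, X3, X4, X5, X6, X7, X8, X9}); total cost 4 + 9 + 14 + 2 = 29.
The greedy pick G9, G4, G3, G6, G5 costs 33; no covering selection beats 29.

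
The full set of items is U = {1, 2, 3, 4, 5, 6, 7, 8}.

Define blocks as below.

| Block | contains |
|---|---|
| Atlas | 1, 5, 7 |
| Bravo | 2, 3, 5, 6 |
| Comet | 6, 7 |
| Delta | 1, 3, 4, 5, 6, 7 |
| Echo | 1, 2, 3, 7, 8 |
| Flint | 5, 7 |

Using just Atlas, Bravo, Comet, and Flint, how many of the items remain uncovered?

Union of Atlas, Bravo, Comet, Flint = {1, 2, 3, 5, 6, 7}.
Not covered: 4, 8 — 2 items.

2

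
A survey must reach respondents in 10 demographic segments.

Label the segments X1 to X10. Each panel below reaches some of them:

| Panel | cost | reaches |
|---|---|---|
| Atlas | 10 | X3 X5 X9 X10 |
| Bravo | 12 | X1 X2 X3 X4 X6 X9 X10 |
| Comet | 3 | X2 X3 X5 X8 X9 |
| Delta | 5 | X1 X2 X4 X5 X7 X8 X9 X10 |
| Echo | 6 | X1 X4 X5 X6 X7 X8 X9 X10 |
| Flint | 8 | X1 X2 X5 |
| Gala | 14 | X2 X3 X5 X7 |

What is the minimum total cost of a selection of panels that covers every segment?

Comet, Echo together cover every segment (Comet ∪ Echo = {X1, X2, X3, X4, X5, X6, X7, X8, X9, X10}); total cost 3 + 6 = 9.
No covering selection has total cost below 9.

9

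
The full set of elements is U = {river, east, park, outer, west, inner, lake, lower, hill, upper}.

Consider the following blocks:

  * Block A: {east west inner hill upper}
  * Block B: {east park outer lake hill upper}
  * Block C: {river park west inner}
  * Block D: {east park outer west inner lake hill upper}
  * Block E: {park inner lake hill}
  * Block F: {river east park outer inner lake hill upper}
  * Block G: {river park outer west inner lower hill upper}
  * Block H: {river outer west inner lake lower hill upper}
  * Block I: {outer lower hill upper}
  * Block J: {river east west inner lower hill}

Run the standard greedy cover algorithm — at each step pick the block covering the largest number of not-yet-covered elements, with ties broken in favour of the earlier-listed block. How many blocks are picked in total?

Greedy: pick D (covers 8 new) → pick G (covers 2 new). Total picks: 2.

2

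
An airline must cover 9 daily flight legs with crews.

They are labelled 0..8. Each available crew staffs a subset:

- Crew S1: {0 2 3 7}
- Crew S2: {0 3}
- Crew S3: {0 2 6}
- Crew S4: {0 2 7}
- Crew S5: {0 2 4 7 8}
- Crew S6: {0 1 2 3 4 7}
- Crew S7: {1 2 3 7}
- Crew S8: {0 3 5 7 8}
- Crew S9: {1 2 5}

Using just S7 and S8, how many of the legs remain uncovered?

2

Union of S7, S8 = {0, 1, 2, 3, 5, 7, 8}.
Not covered: 4, 6 — 2 legs.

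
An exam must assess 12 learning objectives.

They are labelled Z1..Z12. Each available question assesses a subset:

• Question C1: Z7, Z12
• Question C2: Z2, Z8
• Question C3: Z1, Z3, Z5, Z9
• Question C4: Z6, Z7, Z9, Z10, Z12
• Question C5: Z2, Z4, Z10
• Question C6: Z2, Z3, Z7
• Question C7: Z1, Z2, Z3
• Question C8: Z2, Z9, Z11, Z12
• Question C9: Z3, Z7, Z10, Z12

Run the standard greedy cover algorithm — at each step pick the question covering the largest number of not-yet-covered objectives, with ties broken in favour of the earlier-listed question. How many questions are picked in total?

Greedy: pick C4 (covers 5 new) → pick C3 (covers 3 new) → pick C2 (covers 2 new) → pick C5 (covers 1 new) → pick C8 (covers 1 new). Total picks: 5.

5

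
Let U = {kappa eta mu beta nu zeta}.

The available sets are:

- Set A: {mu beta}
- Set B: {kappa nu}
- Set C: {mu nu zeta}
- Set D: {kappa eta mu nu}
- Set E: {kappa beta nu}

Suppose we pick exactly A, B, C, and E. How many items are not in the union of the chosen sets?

1

Union of A, B, C, E = {kappa, mu, beta, nu, zeta}.
Not covered: eta — 1 item.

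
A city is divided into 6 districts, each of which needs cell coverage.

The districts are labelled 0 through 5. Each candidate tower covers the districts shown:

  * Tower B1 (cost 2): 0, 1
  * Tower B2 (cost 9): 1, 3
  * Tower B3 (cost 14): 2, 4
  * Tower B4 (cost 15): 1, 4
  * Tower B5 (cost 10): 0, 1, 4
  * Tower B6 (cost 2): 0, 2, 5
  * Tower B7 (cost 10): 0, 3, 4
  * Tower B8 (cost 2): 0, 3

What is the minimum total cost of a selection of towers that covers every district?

B1, B6, B7 together cover every district (B1 ∪ B6 ∪ B7 = {0, 1, 2, 3, 4, 5}); total cost 2 + 2 + 10 = 14.
The greedy pick B6, B1, B8, B5 costs 16; no covering selection beats 14.

14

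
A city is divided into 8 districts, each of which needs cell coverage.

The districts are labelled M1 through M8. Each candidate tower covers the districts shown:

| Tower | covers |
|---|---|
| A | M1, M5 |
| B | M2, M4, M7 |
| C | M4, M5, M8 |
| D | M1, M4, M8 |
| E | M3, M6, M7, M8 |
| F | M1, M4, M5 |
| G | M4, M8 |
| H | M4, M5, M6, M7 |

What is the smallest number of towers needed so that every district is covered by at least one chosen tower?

A and B and E together: A ∪ B ∪ E = {M1, M2, M3, M4, M5, M6, M7, M8} — every district is covered.
Only B contains M2, so B is forced; the remaining 5 districts need at least 2 more towers (each remaining tower adds at most 3) — so at least 3 towers are needed, and 3 is optimal.

3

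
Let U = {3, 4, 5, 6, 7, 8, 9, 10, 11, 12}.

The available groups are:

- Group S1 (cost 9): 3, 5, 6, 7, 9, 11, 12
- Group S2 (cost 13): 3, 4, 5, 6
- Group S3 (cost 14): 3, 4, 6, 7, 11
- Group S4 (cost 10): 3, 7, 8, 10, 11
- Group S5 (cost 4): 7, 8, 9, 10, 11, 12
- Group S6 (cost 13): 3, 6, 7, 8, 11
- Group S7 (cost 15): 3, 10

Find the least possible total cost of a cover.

S2, S5 together cover every element (S2 ∪ S5 = {3, 4, 5, 6, 7, 8, 9, 10, 11, 12}); total cost 13 + 4 = 17.
The greedy pick S5, S1, S2 costs 26; no covering selection beats 17.

17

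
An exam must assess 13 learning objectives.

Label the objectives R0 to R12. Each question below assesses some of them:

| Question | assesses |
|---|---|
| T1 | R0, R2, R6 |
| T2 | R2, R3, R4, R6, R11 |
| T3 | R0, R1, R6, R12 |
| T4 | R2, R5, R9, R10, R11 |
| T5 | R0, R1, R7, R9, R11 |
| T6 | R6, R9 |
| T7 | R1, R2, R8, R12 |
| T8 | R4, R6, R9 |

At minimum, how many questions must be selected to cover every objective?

4

Take {T2, T4, T5, T7}. Their union is {R0, R1, R2, R3, R4, R5, R6, R7, R8, R9, R10, R11, R12}, which is all 13 objectives.
Only T7 contains R8, so T7 is forced; the remaining 9 objectives need at least 3 more questions (each remaining question adds at most 4) — so at least 4 questions are needed, and 4 is optimal.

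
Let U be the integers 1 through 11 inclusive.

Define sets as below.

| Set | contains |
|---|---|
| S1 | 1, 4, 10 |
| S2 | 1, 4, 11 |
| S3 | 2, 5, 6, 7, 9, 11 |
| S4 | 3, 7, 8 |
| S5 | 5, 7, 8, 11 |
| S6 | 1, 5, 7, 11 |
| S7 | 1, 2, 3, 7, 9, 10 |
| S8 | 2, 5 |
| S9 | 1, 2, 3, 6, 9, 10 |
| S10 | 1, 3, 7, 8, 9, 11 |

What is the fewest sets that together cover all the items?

S2, S5, and S9 cover everything between them: the union {1, 2, 3, 4, 5, 6, 7, 8, 9, 10, 11} is all of U.
No 2 of the 10 sets cover everything (all 45 combinations miss at least one item), so 3 is optimal.

3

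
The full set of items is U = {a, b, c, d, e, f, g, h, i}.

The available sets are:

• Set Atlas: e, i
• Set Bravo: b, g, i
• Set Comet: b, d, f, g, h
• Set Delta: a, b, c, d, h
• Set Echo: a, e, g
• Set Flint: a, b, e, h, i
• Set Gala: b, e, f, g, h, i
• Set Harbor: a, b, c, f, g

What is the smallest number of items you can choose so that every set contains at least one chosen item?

2

Take T = {b, e}. Each listed set contains at least one of these, so T is a hitting set of size 2.
The sets Atlas, Harbor are pairwise disjoint, so any hitting set needs a separate item for each — at least 2. Hence 2 is optimal.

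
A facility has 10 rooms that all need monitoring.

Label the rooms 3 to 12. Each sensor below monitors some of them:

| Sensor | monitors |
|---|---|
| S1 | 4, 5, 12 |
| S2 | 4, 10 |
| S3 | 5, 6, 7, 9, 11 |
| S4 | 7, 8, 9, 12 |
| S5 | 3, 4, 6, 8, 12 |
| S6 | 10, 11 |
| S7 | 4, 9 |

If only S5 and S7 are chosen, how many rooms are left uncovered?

4

Union of S5, S7 = {3, 4, 6, 8, 9, 12}.
Not covered: 5, 7, 10, 11 — 4 rooms.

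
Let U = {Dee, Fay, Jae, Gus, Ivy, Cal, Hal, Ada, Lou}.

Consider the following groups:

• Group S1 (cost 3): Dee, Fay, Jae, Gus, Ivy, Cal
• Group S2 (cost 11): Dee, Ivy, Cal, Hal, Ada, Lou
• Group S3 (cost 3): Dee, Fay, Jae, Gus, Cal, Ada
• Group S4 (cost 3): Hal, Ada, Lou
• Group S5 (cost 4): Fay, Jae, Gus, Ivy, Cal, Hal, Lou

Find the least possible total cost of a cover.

S1, S4 together cover every point (S1 ∪ S4 = {Dee, Fay, Jae, Gus, Ivy, Cal, Hal, Ada, Lou}); total cost 3 + 3 = 6.
No covering selection has total cost below 6.

6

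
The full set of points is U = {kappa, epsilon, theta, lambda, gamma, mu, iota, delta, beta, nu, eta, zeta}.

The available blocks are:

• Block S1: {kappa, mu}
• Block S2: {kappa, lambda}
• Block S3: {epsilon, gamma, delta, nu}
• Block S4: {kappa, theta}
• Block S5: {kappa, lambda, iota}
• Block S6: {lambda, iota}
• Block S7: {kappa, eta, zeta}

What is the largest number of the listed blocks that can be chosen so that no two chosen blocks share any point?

3

S3, S4, S6 are pairwise disjoint (S3={epsilon,gamma,delta,nu}; S4={kappa,theta}; S6={lambda,iota}).
Every remaining block overlaps one of these, and no 4 of the listed blocks are pairwise disjoint, so 3 is the maximum.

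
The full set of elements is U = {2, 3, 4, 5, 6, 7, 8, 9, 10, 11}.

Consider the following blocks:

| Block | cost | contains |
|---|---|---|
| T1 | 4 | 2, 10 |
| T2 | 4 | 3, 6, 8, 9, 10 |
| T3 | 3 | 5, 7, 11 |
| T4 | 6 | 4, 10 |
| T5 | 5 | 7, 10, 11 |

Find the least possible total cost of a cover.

T1, T2, T3, T4 together cover every element (T1 ∪ T2 ∪ T3 ∪ T4 = {2, 3, 4, 5, 6, 7, 8, 9, 10, 11}); total cost 4 + 4 + 3 + 6 = 17.
No covering selection has total cost below 17.

17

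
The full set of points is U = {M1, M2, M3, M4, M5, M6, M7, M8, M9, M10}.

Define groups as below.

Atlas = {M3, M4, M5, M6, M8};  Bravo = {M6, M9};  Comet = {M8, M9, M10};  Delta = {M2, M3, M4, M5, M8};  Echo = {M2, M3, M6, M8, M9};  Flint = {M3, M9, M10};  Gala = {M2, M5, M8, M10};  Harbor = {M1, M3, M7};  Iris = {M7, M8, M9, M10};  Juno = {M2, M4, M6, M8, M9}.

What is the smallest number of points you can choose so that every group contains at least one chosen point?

The 3 points {M3, M6, M10} hit every group.
The groups Bravo, Gala, Harbor are pairwise disjoint, so any hitting set needs a separate point for each — at least 3. Hence 3 is optimal.

3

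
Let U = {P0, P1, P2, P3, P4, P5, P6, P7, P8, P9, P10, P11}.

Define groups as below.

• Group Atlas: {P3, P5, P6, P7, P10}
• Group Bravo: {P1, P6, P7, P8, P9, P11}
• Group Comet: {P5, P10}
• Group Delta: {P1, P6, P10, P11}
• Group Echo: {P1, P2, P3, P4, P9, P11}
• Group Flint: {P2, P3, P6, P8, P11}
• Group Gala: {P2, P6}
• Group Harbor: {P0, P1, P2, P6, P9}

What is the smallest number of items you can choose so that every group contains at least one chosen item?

3

Take H = {P1, P2, P5}. Each listed group contains at least one of these, so H is a hitting set of size 3.
No choice of 2 items meets every group, so 3 is the minimum.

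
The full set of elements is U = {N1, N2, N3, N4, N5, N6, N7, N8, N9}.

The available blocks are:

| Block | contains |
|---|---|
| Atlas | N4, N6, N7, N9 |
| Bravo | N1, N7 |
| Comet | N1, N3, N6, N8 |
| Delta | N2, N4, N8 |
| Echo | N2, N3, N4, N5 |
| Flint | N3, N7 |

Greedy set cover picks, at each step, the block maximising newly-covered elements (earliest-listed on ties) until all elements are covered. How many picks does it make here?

Greedy: pick Atlas (covers 4 new) → pick Comet (covers 3 new) → pick Echo (covers 2 new). Total picks: 3.

3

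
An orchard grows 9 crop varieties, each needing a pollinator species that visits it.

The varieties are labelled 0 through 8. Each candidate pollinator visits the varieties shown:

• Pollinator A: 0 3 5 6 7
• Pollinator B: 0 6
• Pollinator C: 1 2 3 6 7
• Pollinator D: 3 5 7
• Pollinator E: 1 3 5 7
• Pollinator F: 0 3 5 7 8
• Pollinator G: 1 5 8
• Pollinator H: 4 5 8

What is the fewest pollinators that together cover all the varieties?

A and C and H together: A ∪ C ∪ H = {0, 1, 2, 3, 4, 5, 6, 7, 8} — every variety is covered.
Only C contains 2, so C is forced; the remaining 4 varieties need at least 2 more pollinators (each remaining pollinator adds at most 3) — so at least 3 pollinators are needed, and 3 is optimal.

3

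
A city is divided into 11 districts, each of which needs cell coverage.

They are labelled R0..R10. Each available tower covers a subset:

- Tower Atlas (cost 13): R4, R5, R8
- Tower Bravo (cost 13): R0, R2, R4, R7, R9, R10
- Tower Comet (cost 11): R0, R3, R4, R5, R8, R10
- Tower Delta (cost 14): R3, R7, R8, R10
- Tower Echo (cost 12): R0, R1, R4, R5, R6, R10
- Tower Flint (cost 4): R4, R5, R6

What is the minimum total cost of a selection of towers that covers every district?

36

Bravo, Comet, Echo together cover every district (Bravo ∪ Comet ∪ Echo = {R0, R1, R2, R3, R4, R5, R6, R7, R8, R9, R10}); total cost 13 + 11 + 12 = 36.
The greedy pick Flint, Bravo, Comet, Echo costs 40; no covering selection beats 36.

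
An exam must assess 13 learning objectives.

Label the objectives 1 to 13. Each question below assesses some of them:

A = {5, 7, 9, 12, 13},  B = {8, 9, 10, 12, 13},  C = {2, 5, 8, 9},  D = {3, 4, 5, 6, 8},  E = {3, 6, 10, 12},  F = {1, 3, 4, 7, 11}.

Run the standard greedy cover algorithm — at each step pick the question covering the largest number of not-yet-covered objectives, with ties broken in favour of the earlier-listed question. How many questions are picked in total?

5

Greedy: pick A (covers 5 new) → pick D (covers 4 new) → pick F (covers 2 new) → pick B (covers 1 new) → pick C (covers 1 new). Total picks: 5.
(The true minimum cover uses only 4 questions, so greedy is not optimal here.)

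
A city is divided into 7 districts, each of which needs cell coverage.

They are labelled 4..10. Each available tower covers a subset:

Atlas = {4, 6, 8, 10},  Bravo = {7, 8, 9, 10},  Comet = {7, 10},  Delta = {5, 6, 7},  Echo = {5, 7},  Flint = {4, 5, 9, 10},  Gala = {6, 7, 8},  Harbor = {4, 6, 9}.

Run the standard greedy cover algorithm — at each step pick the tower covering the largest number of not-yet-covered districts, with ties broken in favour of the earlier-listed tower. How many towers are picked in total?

Greedy: pick Atlas (covers 4 new) → pick Bravo (covers 2 new) → pick Delta (covers 1 new). Total picks: 3.
(The true minimum cover uses only 2 towers, so greedy is not optimal here.)

3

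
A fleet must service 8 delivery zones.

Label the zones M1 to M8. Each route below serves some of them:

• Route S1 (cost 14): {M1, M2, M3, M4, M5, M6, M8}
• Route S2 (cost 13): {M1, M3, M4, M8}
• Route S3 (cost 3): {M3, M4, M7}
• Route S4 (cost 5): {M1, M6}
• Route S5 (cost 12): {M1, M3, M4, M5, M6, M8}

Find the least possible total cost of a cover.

17

S1, S3 together cover every zone (S1 ∪ S3 = {M1, M2, M3, M4, M5, M6, M7, M8}); total cost 14 + 3 = 17.
The greedy pick S3, S4, S1 costs 22; no covering selection beats 17.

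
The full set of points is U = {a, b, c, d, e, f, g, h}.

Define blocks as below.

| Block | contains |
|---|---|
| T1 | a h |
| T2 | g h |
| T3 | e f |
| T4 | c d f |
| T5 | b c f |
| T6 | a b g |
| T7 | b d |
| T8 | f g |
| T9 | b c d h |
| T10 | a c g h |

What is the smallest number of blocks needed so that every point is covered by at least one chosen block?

Take {T3, T7, T10}. Their union is {a, b, c, d, e, f, g, h}, which is all 8 points.
Only T3 contains e, so T3 is forced; the remaining 6 points need at least 2 more blocks (each remaining block adds at most 4) — so at least 3 blocks are needed, and 3 is optimal.

3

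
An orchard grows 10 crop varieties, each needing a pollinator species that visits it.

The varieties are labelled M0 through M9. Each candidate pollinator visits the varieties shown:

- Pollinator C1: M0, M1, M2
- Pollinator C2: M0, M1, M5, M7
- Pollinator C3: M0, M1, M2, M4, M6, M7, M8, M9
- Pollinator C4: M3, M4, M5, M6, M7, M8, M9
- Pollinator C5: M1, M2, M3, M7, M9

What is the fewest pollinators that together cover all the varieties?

2

Take {C3, C4}. Their union is {M0, M1, M2, M3, M4, M5, M6, M7, M8, M9}, which is all 10 varieties.
No single pollinator has all 10 varieties (the largest, C3, has 8), so 2 is optimal.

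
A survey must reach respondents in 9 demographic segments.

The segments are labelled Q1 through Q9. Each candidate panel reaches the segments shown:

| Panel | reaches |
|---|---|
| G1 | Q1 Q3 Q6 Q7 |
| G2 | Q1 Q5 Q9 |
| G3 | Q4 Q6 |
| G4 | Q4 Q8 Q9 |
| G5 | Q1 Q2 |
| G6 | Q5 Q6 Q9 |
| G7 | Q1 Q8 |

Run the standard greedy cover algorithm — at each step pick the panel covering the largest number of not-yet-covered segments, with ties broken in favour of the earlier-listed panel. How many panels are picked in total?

Greedy: pick G1 (covers 4 new) → pick G4 (covers 3 new) → pick G2 (covers 1 new) → pick G5 (covers 1 new). Total picks: 4.

4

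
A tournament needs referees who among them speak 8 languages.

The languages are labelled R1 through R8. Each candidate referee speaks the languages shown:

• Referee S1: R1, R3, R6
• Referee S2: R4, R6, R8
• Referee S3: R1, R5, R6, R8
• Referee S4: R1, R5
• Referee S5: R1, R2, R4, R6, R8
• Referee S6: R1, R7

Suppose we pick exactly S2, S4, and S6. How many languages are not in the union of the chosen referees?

2

Union of S2, S4, S6 = {R1, R4, R5, R6, R7, R8}.
Not covered: R2, R3 — 2 languages.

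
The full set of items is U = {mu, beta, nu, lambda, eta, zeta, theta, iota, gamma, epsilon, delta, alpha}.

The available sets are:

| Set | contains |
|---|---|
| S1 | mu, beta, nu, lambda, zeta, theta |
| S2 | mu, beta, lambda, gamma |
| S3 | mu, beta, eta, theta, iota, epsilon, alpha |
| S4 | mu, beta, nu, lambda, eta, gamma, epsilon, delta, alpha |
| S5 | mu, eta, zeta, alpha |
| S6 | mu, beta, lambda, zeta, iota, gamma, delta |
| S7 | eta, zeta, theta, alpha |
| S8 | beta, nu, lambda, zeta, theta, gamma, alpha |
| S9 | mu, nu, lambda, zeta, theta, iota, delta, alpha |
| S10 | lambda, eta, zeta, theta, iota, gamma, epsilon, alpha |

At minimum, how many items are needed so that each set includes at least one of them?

H = {mu, alpha} meets every set (each contains at least one member of H), and |H| = 2.
The sets S2, S7 are pairwise disjoint, so any hitting set needs a separate item for each — at least 2. Hence 2 is optimal.

2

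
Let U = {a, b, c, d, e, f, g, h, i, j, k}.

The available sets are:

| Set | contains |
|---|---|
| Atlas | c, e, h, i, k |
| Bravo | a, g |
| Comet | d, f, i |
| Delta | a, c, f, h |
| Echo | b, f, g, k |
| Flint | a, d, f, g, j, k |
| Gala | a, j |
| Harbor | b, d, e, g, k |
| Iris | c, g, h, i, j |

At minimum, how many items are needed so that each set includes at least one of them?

3

T = {a, b, i} meets every set (each contains at least one member of T), and |T| = 3.
No choice of 2 items meets every set, so 3 is the minimum.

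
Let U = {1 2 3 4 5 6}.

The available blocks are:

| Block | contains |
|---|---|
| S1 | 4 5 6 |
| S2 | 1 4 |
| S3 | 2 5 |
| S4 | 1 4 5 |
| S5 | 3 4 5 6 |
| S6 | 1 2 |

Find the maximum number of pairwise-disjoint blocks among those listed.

S1, S6 are pairwise disjoint (S1={4,5,6}; S6={1,2}).
Every remaining block overlaps one of these, and no 3 of the listed blocks are pairwise disjoint, so 2 is the maximum.

2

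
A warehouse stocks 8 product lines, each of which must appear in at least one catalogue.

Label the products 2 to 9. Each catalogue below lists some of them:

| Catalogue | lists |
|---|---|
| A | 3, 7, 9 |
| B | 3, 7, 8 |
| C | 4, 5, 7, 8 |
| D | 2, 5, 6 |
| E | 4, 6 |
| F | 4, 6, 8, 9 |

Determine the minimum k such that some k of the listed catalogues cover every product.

3

B and D and F together: B ∪ D ∪ F = {2, 3, 4, 5, 6, 7, 8, 9} — every product is covered.
Only D contains 2, so D is forced; the remaining 5 products need at least 2 more catalogues (each remaining catalogue adds at most 3) — so at least 3 catalogues are needed, and 3 is optimal.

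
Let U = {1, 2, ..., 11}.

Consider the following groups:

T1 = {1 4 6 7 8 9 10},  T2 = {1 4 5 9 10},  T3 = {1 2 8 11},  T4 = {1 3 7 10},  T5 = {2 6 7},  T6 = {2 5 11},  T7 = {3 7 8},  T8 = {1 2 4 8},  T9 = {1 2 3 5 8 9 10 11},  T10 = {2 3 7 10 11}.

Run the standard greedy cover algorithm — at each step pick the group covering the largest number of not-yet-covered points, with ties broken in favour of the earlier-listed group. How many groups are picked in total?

Greedy: pick T9 (covers 8 new) → pick T1 (covers 3 new). Total picks: 2.

2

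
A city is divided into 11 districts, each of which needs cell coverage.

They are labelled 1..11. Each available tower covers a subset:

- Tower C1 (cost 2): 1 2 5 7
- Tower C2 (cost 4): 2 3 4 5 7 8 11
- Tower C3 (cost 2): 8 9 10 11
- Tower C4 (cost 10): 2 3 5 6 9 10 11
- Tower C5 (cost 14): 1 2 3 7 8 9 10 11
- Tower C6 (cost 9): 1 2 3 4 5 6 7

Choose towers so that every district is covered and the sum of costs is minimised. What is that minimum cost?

C3, C6 together cover every district (C3 ∪ C6 = {1, 2, 3, 4, 5, 6, 7, 8, 9, 10, 11}); total cost 2 + 9 = 11.
The greedy pick C1, C3, C2, C6 costs 17; no covering selection beats 11.

11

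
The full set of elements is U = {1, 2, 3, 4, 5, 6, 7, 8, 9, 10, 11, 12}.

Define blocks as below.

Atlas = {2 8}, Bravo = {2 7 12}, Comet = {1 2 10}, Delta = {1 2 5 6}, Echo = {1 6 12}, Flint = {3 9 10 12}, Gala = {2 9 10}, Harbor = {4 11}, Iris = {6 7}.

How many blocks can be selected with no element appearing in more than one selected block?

Atlas, Flint, Harbor, Iris are pairwise disjoint (Atlas={2,8}; Flint={3,9,10,12}; Harbor={4,11}; Iris={6,7}).
Every remaining block overlaps one of these, and no 5 of the listed blocks are pairwise disjoint, so 4 is the maximum.

4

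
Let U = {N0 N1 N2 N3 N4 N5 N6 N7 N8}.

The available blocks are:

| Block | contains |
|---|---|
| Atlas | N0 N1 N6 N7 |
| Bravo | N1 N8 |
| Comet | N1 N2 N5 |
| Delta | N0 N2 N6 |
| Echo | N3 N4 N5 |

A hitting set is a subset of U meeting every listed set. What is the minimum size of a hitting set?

3

Take H = {N0, N1, N4}. Each listed block contains at least one of these, so H is a hitting set of size 3.
The blocks Bravo, Delta, Echo are pairwise disjoint, so any hitting set needs a separate element for each — at least 3. Hence 3 is optimal.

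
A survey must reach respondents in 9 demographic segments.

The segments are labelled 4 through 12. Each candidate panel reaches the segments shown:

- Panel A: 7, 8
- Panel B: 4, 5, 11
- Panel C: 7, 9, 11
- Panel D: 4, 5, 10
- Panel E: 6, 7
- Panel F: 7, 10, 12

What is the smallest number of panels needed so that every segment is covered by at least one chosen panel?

Take {A, C, D, E, F}. Their union is {4, 5, 6, 7, 8, 9, 10, 11, 12}, which is all 9 segments.
No 4 of the 6 panels cover everything (all 15 combinations miss at least one segment), so 5 is optimal.

5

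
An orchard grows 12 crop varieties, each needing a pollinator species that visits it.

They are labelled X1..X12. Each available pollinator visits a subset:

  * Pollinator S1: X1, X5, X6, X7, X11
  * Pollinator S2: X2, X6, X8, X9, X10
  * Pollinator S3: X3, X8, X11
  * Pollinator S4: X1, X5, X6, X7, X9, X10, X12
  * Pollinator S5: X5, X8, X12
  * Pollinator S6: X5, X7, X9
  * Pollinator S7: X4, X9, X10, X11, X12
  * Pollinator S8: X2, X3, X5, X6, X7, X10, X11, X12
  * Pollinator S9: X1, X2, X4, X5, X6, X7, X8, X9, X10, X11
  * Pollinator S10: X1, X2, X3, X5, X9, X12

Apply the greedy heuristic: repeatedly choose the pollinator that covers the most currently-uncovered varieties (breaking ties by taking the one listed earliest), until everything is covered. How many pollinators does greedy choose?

2

Greedy: pick S9 (covers 10 new) → pick S8 (covers 2 new). Total picks: 2.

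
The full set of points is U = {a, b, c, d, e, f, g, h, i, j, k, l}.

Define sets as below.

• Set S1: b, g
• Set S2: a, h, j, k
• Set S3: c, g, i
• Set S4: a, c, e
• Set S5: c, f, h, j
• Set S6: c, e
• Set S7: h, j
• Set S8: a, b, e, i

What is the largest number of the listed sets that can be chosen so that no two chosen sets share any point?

S1, S6, S7 are pairwise disjoint (S1={b,g}; S6={c,e}; S7={h,j}).
Every remaining set overlaps one of these, and no 4 of the listed sets are pairwise disjoint, so 3 is the maximum.

3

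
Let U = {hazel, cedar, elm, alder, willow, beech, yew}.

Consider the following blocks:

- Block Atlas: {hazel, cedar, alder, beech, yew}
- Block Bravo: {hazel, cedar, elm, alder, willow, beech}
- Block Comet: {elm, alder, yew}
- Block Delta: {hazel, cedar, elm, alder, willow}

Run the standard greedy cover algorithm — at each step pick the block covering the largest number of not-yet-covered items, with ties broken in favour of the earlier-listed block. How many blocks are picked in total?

Greedy: pick Bravo (covers 6 new) → pick Atlas (covers 1 new). Total picks: 2.

2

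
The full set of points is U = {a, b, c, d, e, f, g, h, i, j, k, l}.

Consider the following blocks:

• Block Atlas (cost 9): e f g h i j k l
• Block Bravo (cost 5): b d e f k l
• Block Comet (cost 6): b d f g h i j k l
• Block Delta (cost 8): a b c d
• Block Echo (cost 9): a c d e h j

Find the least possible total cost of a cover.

15

Comet, Echo together cover every point (Comet ∪ Echo = {a, b, c, d, e, f, g, h, i, j, k, l}); total cost 6 + 9 = 15.
No covering selection has total cost below 15.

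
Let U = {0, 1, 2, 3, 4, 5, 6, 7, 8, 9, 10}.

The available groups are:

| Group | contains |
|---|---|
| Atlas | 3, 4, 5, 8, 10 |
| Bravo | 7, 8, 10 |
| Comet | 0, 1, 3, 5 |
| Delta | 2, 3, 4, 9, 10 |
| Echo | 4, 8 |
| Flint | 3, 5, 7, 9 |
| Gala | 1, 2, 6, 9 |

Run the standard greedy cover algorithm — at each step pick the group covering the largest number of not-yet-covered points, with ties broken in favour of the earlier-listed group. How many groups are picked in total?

Greedy: pick Atlas (covers 5 new) → pick Gala (covers 4 new) → pick Bravo (covers 1 new) → pick Comet (covers 1 new). Total picks: 4.

4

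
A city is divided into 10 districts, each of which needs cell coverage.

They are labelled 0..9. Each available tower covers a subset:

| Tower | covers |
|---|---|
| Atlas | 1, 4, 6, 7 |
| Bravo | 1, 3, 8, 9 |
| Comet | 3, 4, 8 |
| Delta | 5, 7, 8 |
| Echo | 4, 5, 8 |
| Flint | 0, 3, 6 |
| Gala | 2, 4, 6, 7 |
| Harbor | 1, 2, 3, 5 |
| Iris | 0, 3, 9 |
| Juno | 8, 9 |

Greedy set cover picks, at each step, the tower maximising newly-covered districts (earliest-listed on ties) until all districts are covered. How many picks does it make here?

4

Greedy: pick Atlas (covers 4 new) → pick Bravo (covers 3 new) → pick Harbor (covers 2 new) → pick Flint (covers 1 new). Total picks: 4.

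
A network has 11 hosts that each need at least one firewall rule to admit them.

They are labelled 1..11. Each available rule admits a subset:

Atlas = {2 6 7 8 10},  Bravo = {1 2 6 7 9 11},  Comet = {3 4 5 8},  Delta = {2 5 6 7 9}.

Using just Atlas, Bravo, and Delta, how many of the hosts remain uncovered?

2

Union of Atlas, Bravo, Delta = {1, 2, 5, 6, 7, 8, 9, 10, 11}.
Not covered: 3, 4 — 2 hosts.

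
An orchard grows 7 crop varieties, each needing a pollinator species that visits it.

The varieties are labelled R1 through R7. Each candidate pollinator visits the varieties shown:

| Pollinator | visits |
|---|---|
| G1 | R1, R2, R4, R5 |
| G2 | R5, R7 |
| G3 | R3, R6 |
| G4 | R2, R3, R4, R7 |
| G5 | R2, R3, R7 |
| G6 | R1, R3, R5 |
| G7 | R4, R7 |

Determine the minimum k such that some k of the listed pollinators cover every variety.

G1 and G3 and G5 together: G1 ∪ G3 ∪ G5 = {R1, R2, R3, R4, R5, R6, R7} — every variety is covered.
Only G3 contains R6, so G3 is forced; the remaining 5 varieties need at least 2 more pollinators (each remaining pollinator adds at most 4) — so at least 3 pollinators are needed, and 3 is optimal.

3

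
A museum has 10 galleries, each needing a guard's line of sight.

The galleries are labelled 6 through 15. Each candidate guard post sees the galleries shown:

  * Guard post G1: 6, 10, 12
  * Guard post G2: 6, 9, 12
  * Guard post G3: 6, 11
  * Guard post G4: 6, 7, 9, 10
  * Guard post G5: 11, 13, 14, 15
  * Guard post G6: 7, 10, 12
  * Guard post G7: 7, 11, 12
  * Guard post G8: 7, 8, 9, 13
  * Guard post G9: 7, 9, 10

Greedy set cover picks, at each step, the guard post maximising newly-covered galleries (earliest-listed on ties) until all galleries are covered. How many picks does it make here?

Greedy: pick G4 (covers 4 new) → pick G5 (covers 4 new) → pick G1 (covers 1 new) → pick G8 (covers 1 new). Total picks: 4.
(The true minimum cover uses only 3 guard posts, so greedy is not optimal here.)

4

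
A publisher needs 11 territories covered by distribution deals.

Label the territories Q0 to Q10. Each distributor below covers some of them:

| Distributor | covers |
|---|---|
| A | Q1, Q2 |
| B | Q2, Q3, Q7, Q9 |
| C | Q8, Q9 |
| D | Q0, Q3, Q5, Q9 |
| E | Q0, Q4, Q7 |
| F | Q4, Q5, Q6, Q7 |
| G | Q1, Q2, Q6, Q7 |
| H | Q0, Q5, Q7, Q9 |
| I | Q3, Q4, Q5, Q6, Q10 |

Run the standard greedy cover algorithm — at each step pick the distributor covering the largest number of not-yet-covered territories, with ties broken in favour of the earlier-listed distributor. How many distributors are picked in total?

Greedy: pick I (covers 5 new) → pick B (covers 3 new) → pick A (covers 1 new) → pick C (covers 1 new) → pick D (covers 1 new). Total picks: 5.
(The true minimum cover uses only 4 distributors, so greedy is not optimal here.)

5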